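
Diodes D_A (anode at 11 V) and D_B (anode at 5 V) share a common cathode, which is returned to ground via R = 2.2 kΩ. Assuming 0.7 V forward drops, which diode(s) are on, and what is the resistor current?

Assume both conduct. Then node N would need to be at both 11−0.7 = 10.3 V and 5−0.7 = 4.3 V, which is impossible.
Assume only D_A conducts: V_N = 11 − 0.7 = 10.3 V, so I_R = 10.3/2.2 = 4.68 mA.
Check D_B: its anode-to-cathode voltage is 5 − 10.3 = -5.3 V < 0.7 V, so it is off. The assumption is consistent.

Only D_A conducts; I_R ≈ 4.7 mA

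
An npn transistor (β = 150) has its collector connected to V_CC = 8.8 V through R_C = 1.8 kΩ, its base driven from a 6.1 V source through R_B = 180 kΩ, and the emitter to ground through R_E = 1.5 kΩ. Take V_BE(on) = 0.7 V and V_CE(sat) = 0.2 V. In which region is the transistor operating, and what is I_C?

Assume active. Base-emitter loop: I_B = (V_BB − V_BE)/(R_B + (β+1)R_E) = (6.1 − 0.7)/(180 + 151×1.5) = 0.0133 mA.
I_C = β·I_B = 150×0.0133 = 1.99 mA.
V_CE = V_CC − I_C·R_C − I_E·R_E = 8.8 − 1.99×1.8 − 2.01×1.5 = 2.2 V > V_CE(sat), so the active-region assumption holds.

active; I_C ≈ 2 mA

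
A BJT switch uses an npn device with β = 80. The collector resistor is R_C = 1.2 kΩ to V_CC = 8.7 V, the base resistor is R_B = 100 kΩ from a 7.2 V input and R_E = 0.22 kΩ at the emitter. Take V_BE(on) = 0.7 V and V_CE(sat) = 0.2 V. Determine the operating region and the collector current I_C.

active; I_C ≈ 4.4 mA

Assume active. Base-emitter loop: I_B = (V_BB − V_BE)/(R_B + (β+1)R_E) = (7.2 − 0.7)/(100 + 81×0.22) = 0.0552 mA.
I_C = β·I_B = 80×0.0552 = 4.41 mA.
V_CE = V_CC − I_C·R_C − I_E·R_E = 8.7 − 4.41×1.2 − 4.47×0.22 = 2.42 V > V_CE(sat), so the active-region assumption holds.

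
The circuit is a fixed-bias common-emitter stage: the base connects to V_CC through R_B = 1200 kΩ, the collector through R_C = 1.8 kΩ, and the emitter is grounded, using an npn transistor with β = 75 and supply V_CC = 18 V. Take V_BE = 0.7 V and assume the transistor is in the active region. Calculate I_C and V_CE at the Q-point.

Base loop: V_CC = I_B·R_B + V_BE, so I_B = (18 − 0.7)/1200 kΩ = 0.0144 mA.
In the active region I_C = β·I_B = 75 × 0.0144 = 1.08 mA.
Collector loop: V_CE = V_CC − I_C·R_C = 18 − 1.08×1.8 = 16.1 V.
Since V_CE = 16.1 V > V_CE(sat) ≈ 0.2 V, the transistor is in the active region as assumed.

I_C ≈ 1.1 mA, V_CE ≈ 16 V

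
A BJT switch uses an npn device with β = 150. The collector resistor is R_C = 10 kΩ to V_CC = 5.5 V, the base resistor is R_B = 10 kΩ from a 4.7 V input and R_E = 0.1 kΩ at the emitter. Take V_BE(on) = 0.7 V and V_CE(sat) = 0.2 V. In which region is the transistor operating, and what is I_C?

saturation; I_C ≈ 0.52 mA

Assume active: I_B = (4.7 − 0.7)/(10 + 151×0.1) = 0.159 mA, I_C = β·I_B = 23.9 mA.
Then V_CE = 5.5 − 23.9×10 − 24.1×0.1 = -236 V < 0.2 V — the active assumption fails.
Re-solve with V_CE = 0.2 V. KCL at the emitter: V_E/R_E = (V_BB−0.7−V_E)/R_B + (V_CC−0.2−V_E)/R_C, giving V_E = 0.0912 V.
I_C = (V_CC − 0.2 − V_E)/R_C = (5.3 − 0.0912)/10 = 0.521 mA.
Check: I_B = (4 − 0.0912)/10 = 0.391 mA, and β·I_B = 58.6 mA > I_C, confirming saturation.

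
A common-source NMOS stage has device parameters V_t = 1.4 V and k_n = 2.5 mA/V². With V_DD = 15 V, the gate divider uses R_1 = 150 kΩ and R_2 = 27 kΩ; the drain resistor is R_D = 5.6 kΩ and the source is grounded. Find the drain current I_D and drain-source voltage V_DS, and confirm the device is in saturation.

V_G = V_DD·R_2/(R_1+R_2) = 15×27/177 = 2.29 V. With the source grounded, V_GS = V_G = 2.29 V.
Assume saturation: I_D = (k_n/2)(V_GS − V_t)² = (2.5/2)×(2.29 − 1.4)² = 1.25×0.888² = 0.986 mA.
V_DS = V_DD − I_D·R_D = 15 − 0.986×5.6 = 9.48 V.
Saturation requires V_DS ≥ V_GS − V_t = 0.888 V; 9.48 ≥ 0.888 ✓.

I_D ≈ 0.99 mA, V_DS ≈ 9.5 V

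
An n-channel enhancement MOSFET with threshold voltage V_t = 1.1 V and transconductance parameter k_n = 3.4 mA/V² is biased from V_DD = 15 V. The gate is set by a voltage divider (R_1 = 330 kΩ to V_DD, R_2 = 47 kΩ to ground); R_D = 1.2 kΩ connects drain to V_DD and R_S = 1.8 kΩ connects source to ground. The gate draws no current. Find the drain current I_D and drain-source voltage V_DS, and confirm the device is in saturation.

V_G = V_DD·R_2/(R_1+R_2) = 15×47/377 = 1.87 V.
Assume saturation: I_D = (k_n/2)(V_GS − V_t)² with V_GS = V_G − I_D·R_S = 1.87 − 1.8·I_D.
Substituting gives 5.51·I_D² − 5.71·I_D + 1.01 = 0, with roots I_D = 0.225 or 0.812 mA.
The root I_D = 0.812 mA gives V_GS = 0.409 V ≤ V_t, so take I_D = 0.225 mA.
Then V_GS = 1.46 V and V_DS = V_DD − I_D(R_D+R_S) = 15 − 0.225×3 = 14.3 V.
Saturation requires V_DS ≥ V_GS − V_t = 0.364 V; 14.3 ≥ 0.364 ✓.

I_D ≈ 0.23 mA, V_DS ≈ 14 V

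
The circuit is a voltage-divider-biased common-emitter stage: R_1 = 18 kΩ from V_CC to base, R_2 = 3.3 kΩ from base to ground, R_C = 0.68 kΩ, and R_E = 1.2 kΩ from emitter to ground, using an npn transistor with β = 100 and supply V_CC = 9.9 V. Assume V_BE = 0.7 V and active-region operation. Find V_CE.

V_CE ≈ 8.6 V

Thevenize the base divider: V_Th = V_CC·R_2/(R_1+R_2) = 9.9×3.3/21.3 = 1.53 V, R_Th = R_1‖R_2 = 2.79 kΩ.
Base-emitter loop: V_Th = I_B·R_Th + V_BE + (β+1)I_B·R_E, so I_B = (1.53 − 0.7) / (2.79 + 101×1.2) = 0.00672 mA.
I_C = β·I_B = 100×0.00672 = 0.672 mA, and I_E = (β+1)I_B = 0.679 mA.
V_CE = V_CC − I_C·R_C − I_E·R_E = 9.9 − 0.672×0.68 − 0.679×1.2 = 8.63 V.
V_CE = 8.63 V > 0.2 V confirms active-region operation.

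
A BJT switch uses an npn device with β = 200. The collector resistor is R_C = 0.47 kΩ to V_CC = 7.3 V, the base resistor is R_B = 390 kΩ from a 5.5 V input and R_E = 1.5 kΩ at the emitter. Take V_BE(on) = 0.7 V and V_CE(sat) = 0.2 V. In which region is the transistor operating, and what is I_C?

active; I_C ≈ 1.4 mA

Assume active. Base-emitter loop: I_B = (V_BB − V_BE)/(R_B + (β+1)R_E) = (5.5 − 0.7)/(390 + 201×1.5) = 0.00694 mA.
I_C = β·I_B = 200×0.00694 = 1.39 mA.
V_CE = V_CC − I_C·R_C − I_E·R_E = 7.3 − 1.39×0.47 − 1.4×1.5 = 4.55 V > V_CE(sat), so the active-region assumption holds.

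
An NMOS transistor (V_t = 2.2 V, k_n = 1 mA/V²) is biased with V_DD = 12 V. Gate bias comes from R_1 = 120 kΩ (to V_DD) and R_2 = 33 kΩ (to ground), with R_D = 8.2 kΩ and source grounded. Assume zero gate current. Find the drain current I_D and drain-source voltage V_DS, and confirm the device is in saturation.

I_D ≈ 0.075 mA, V_DS ≈ 11 V

V_G = V_DD·R_2/(R_1+R_2) = 12×33/153 = 2.59 V. With the source grounded, V_GS = V_G = 2.59 V.
Assume saturation: I_D = (k_n/2)(V_GS − V_t)² = (1/2)×(2.59 − 2.2)² = 0.5×0.388² = 0.0754 mA.
V_DS = V_DD − I_D·R_D = 12 − 0.0754×8.2 = 11.4 V.
Saturation requires V_DS ≥ V_GS − V_t = 0.388 V; 11.4 ≥ 0.388 ✓.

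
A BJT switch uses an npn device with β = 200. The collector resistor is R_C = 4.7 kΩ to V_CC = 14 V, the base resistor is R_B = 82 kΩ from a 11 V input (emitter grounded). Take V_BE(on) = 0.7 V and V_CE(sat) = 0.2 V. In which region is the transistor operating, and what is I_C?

saturation; I_C ≈ 2.9 mA

Assume active: I_B = (11 − 0.7)/82 = 0.126 mA, giving I_C = β·I_B = 25.1 mA.
But then V_CE = 14 − 25.1×4.7 = -104 V < V_CE(sat) = 0.2 V — impossible in the active region.
So the transistor is saturated. With V_CE = 0.2 V, I_C = (V_CC − 0.2)/R_C = 13.8/4.7 = 2.94 mA.
Check: β·I_B = 25.1 mA > I_C = 2.94 mA, confirming saturation.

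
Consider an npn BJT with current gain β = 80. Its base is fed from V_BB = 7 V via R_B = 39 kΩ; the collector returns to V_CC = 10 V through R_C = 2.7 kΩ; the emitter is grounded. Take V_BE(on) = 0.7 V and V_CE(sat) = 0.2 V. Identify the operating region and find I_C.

saturation; I_C ≈ 3.6 mA

Assume active: I_B = (7 − 0.7)/39 = 0.162 mA, giving I_C = β·I_B = 12.9 mA.
But then V_CE = 10 − 12.9×2.7 = -24.9 V < V_CE(sat) = 0.2 V — impossible in the active region.
So the transistor is saturated. With V_CE = 0.2 V, I_C = (V_CC − 0.2)/R_C = 9.8/2.7 = 3.63 mA.
Check: β·I_B = 12.9 mA > I_C = 3.63 mA, confirming saturation.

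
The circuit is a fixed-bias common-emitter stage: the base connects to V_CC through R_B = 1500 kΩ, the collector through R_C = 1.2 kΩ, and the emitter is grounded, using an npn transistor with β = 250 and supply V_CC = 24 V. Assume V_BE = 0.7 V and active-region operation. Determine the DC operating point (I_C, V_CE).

I_C ≈ 3.9 mA, V_CE ≈ 19 V

Base loop: V_CC = I_B·R_B + V_BE, so I_B = (24 − 0.7)/1500 kΩ = 0.0155 mA.
In the active region I_C = β·I_B = 250 × 0.0155 = 3.88 mA.
Collector loop: V_CE = V_CC − I_C·R_C = 24 − 3.88×1.2 = 19.3 V.
Since V_CE = 19.3 V > V_CE(sat) ≈ 0.2 V, the transistor is in the active region as assumed.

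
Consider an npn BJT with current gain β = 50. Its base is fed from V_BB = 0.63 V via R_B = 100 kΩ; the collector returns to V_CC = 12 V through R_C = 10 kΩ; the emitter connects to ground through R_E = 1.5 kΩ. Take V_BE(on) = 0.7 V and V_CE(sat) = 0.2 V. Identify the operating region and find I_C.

cutoff; I_C ≈ 0

V_BB = 0.63 V ≤ V_BE(on) = 0.7 V, so the base-emitter junction is not forward biased.
The transistor is in cutoff: I_B = I_C = 0.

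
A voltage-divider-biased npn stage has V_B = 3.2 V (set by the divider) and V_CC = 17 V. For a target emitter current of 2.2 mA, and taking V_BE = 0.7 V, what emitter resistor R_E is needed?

V_E = V_B − V_BE = 3.2 − 0.7 = 2.5 V.
R_E = V_E / I_E = 2.5 / 2.2 = 1.14 kΩ.

R_E ≈ 1.1 kΩ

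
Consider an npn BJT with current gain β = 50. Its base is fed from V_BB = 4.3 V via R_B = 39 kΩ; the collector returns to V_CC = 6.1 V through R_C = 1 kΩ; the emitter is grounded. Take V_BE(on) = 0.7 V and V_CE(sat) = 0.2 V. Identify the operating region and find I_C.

Assume active. Base-emitter loop: I_B = (V_BB − V_BE)/R_B = (4.3 − 0.7)/39 = 0.0923 mA.
I_C = β·I_B = 50×0.0923 = 4.62 mA.
V_CE = V_CC − I_C·R_C = 6.1 − 4.62×1 = 1.48 V > V_CE(sat), so the active-region assumption holds.

active; I_C ≈ 4.6 mA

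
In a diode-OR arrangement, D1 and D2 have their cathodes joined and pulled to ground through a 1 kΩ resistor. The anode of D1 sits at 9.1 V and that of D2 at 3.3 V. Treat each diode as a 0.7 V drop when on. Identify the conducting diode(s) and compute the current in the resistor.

Only D1 conducts; I_R ≈ 8.4 mA

Assume both conduct. Then node N would need to be at both 9.1−0.7 = 8.4 V and 3.3−0.7 = 2.6 V, which is impossible.
Assume only D1 conducts: V_N = 9.1 − 0.7 = 8.4 V, so I_R = 8.4/1 = 8.4 mA.
Check D2: its anode-to-cathode voltage is 3.3 − 8.4 = -5.1 V < 0.7 V, so it is off. The assumption is consistent.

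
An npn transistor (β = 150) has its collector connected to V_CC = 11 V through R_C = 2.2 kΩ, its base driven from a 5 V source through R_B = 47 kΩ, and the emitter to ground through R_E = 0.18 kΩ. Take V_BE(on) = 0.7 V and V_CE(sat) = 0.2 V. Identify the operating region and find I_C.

saturation; I_C ≈ 4.5 mA

Assume active: I_B = (5 − 0.7)/(47 + 151×0.18) = 0.058 mA, I_C = β·I_B = 8.7 mA.
Then V_CE = 11 − 8.7×2.2 − 8.75×0.18 = -9.7 V < 0.2 V — the active assumption fails.
Re-solve with V_CE = 0.2 V. KCL at the emitter: V_E/R_E = (V_BB−0.7−V_E)/R_B + (V_CC−0.2−V_E)/R_C, giving V_E = 0.829 V.
I_C = (V_CC − 0.2 − V_E)/R_C = (10.8 − 0.829)/2.2 = 4.53 mA.
Check: I_B = (4.3 − 0.829)/47 = 0.0738 mA, and β·I_B = 11.1 mA > I_C, confirming saturation.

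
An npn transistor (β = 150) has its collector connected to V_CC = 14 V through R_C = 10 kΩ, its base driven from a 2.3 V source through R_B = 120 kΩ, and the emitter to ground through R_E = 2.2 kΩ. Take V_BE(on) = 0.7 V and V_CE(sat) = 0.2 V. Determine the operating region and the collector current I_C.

Assume active. Base-emitter loop: I_B = (V_BB − V_BE)/(R_B + (β+1)R_E) = (2.3 − 0.7)/(120 + 151×2.2) = 0.00354 mA.
I_C = β·I_B = 150×0.00354 = 0.531 mA.
V_CE = V_CC − I_C·R_C − I_E·R_E = 14 − 0.531×10 − 0.534×2.2 = 7.52 V > V_CE(sat), so the active-region assumption holds.

active; I_C ≈ 0.53 mA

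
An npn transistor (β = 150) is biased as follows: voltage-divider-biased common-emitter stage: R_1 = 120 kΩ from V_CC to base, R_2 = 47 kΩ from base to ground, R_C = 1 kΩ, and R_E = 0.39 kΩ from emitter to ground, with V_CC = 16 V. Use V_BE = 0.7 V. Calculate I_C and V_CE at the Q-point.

Thevenize the base divider: V_Th = V_CC·R_2/(R_1+R_2) = 16×47/167 = 4.5 V, R_Th = R_1‖R_2 = 33.8 kΩ.
Base-emitter loop: V_Th = I_B·R_Th + V_BE + (β+1)I_B·R_E, so I_B = (4.5 − 0.7) / (33.8 + 151×0.39) = 0.041 mA.
I_C = β·I_B = 150×0.041 = 6.16 mA, and I_E = (β+1)I_B = 6.2 mA.
V_CE = V_CC − I_C·R_C − I_E·R_E = 16 − 6.16×1 − 6.2×0.39 = 7.43 V.
V_CE = 7.43 V > 0.2 V confirms active-region operation.

I_C ≈ 6.2 mA, V_CE ≈ 7.4 V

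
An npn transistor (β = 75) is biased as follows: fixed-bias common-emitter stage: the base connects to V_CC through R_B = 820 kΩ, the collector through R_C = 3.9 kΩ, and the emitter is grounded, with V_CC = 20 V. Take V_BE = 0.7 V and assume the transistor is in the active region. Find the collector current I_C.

Base loop: V_CC = I_B·R_B + V_BE, so I_B = (20 − 0.7)/820 kΩ = 0.0235 mA.
In the active region I_C = β·I_B = 75 × 0.0235 = 1.77 mA.
Collector loop: V_CE = V_CC − I_C·R_C = 20 − 1.77×3.9 = 13.1 V.
Since V_CE = 13.1 V > V_CE(sat) ≈ 0.2 V, the transistor is in the active region as assumed.

I_C ≈ 1.8 mA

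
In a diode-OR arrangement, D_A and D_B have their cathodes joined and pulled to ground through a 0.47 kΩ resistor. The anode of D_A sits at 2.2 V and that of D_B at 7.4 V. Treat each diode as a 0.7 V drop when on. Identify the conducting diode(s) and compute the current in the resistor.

Only D_B conducts; I_R ≈ 14 mA

Assume both conduct. Then node N would need to be at both 2.2−0.7 = 1.5 V and 7.4−0.7 = 6.7 V, which is impossible.
Assume only D_B conducts: V_N = 7.4 − 0.7 = 6.7 V, so I_R = 6.7/0.47 = 14.3 mA.
Check D_A: its anode-to-cathode voltage is 2.2 − 6.7 = -4.5 V < 0.7 V, so it is off. The assumption is consistent.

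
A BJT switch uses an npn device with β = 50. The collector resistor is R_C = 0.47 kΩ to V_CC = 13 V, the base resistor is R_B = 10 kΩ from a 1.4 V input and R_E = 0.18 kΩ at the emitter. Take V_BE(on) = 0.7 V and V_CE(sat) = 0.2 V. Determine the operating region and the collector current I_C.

active; I_C ≈ 1.8 mA

Assume active. Base-emitter loop: I_B = (V_BB − V_BE)/(R_B + (β+1)R_E) = (1.4 − 0.7)/(10 + 51×0.18) = 0.0365 mA.
I_C = β·I_B = 50×0.0365 = 1.82 mA.
V_CE = V_CC − I_C·R_C − I_E·R_E = 13 − 1.82×0.47 − 1.86×0.18 = 11.8 V > V_CE(sat), so the active-region assumption holds.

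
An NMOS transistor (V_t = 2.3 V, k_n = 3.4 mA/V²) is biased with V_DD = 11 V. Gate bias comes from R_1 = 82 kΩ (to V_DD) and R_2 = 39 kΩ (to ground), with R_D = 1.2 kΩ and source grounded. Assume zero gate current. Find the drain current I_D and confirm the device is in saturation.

I_D ≈ 2.6 mA

V_G = V_DD·R_2/(R_1+R_2) = 11×39/121 = 3.55 V. With the source grounded, V_GS = V_G = 3.55 V.
Assume saturation: I_D = (k_n/2)(V_GS − V_t)² = (3.4/2)×(3.55 − 2.3)² = 1.7×1.25² = 2.64 mA.
V_DS = V_DD − I_D·R_D = 11 − 2.64×1.2 = 7.84 V.
Saturation requires V_DS ≥ V_GS − V_t = 1.25 V; 7.84 ≥ 1.25 ✓.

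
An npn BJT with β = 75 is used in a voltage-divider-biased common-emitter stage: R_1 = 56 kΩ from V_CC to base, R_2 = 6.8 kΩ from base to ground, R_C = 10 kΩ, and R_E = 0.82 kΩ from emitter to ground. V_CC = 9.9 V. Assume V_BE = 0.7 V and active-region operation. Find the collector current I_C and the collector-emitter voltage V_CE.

I_C ≈ 0.41 mA, V_CE ≈ 5.5 V

Thevenize the base divider: V_Th = V_CC·R_2/(R_1+R_2) = 9.9×6.8/62.8 = 1.07 V, R_Th = R_1‖R_2 = 6.06 kΩ.
Base-emitter loop: V_Th = I_B·R_Th + V_BE + (β+1)I_B·R_E, so I_B = (1.07 − 0.7) / (6.06 + 76×0.82) = 0.00544 mA.
I_C = β·I_B = 75×0.00544 = 0.408 mA, and I_E = (β+1)I_B = 0.413 mA.
V_CE = V_CC − I_C·R_C − I_E·R_E = 9.9 − 0.408×10 − 0.413×0.82 = 5.48 V.
V_CE = 5.48 V > 0.2 V confirms active-region operation.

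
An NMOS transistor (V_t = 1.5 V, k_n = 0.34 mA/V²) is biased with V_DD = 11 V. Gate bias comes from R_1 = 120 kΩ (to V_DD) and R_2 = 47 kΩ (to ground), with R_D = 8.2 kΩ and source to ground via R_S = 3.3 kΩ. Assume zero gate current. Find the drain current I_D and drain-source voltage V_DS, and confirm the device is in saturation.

V_G = V_DD·R_2/(R_1+R_2) = 11×47/167 = 3.1 V.
Assume saturation: I_D = (k_n/2)(V_GS − V_t)² with V_GS = V_G − I_D·R_S = 3.1 − 3.3·I_D.
Substituting gives 1.85·I_D² − 2.79·I_D + 0.433 = 0, with roots I_D = 0.176 or 1.33 mA.
The root I_D = 1.33 mA gives V_GS = -1.3 V ≤ V_t, so take I_D = 0.176 mA.
Then V_GS = 2.52 V and V_DS = V_DD − I_D(R_D+R_S) = 11 − 0.176×11.5 = 8.98 V.
Saturation requires V_DS ≥ V_GS − V_t = 1.02 V; 8.98 ≥ 1.02 ✓.

I_D ≈ 0.18 mA, V_DS ≈ 9 V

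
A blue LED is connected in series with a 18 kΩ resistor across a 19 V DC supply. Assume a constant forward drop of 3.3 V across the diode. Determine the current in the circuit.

I ≈ 0.87 mA

KVL around the loop: 19 = V_D + I·R = 3.3 + I × 18 kΩ.
So I = (19 − 3.3) / 18 kΩ = 15.7 / 18 = 0.872 mA.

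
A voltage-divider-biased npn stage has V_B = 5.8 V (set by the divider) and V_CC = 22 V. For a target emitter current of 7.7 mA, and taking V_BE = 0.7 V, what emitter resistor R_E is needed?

V_E = V_B − V_BE = 5.8 − 0.7 = 5.1 V.
R_E = V_E / I_E = 5.1 / 7.7 = 0.662 kΩ.

R_E ≈ 0.66 kΩ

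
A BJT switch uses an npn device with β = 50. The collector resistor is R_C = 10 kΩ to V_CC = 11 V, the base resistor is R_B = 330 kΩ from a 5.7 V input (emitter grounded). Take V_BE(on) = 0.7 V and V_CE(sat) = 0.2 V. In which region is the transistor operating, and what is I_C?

active; I_C ≈ 0.76 mA

Assume active. Base-emitter loop: I_B = (V_BB − V_BE)/R_B = (5.7 − 0.7)/330 = 0.0152 mA.
I_C = β·I_B = 50×0.0152 = 0.758 mA.
V_CE = V_CC − I_C·R_C = 11 − 0.758×10 = 3.42 V > V_CE(sat), so the active-region assumption holds.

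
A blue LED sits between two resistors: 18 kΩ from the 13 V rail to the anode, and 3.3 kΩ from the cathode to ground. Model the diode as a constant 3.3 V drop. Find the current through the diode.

The two resistors are in series with the diode, so KVL gives 13 = I·18 + 3.3 + I·3.3.
I = (13 − 3.3) / (18 + 3.3) kΩ = 9.7 / 21.3 = 0.455 mA.

I ≈ 0.46 mA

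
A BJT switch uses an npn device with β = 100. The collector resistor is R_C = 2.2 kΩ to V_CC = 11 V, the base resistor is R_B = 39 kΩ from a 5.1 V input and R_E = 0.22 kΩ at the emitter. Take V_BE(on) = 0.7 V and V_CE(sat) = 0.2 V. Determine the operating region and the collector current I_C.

Assume active: I_B = (5.1 − 0.7)/(39 + 101×0.22) = 0.0719 mA, I_C = β·I_B = 7.19 mA.
Then V_CE = 11 − 7.19×2.2 − 7.26×0.22 = -6.41 V < 0.2 V — the active assumption fails.
Re-solve with V_CE = 0.2 V. KCL at the emitter: V_E/R_E = (V_BB−0.7−V_E)/R_B + (V_CC−0.2−V_E)/R_C, giving V_E = 0.999 V.
I_C = (V_CC − 0.2 − V_E)/R_C = (10.8 − 0.999)/2.2 = 4.45 mA.
Check: I_B = (4.4 − 0.999)/39 = 0.0872 mA, and β·I_B = 8.72 mA > I_C, confirming saturation.

saturation; I_C ≈ 4.5 mA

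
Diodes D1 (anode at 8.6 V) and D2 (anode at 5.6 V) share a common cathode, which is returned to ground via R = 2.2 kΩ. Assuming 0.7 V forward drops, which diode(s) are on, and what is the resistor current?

Only D1 conducts; I_R ≈ 3.6 mA

Assume both conduct. Then node N would need to be at both 8.6−0.7 = 7.9 V and 5.6−0.7 = 4.9 V, which is impossible.
Assume only D1 conducts: V_N = 8.6 − 0.7 = 7.9 V, so I_R = 7.9/2.2 = 3.59 mA.
Check D2: its anode-to-cathode voltage is 5.6 − 7.9 = -2.3 V < 0.7 V, so it is off. The assumption is consistent.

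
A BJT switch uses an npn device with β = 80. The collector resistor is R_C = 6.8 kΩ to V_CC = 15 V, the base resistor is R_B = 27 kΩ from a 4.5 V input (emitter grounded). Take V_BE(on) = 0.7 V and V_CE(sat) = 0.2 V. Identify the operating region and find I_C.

saturation; I_C ≈ 2.2 mA

Assume active: I_B = (4.5 − 0.7)/27 = 0.141 mA, giving I_C = β·I_B = 11.3 mA.
But then V_CE = 15 − 11.3×6.8 = -61.6 V < V_CE(sat) = 0.2 V — impossible in the active region.
So the transistor is saturated. With V_CE = 0.2 V, I_C = (V_CC − 0.2)/R_C = 14.8/6.8 = 2.18 mA.
Check: β·I_B = 11.3 mA > I_C = 2.18 mA, confirming saturation.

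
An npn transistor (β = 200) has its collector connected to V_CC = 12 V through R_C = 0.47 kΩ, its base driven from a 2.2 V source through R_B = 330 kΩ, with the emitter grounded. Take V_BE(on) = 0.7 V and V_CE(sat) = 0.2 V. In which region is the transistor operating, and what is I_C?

active; I_C ≈ 0.91 mA

Assume active. Base-emitter loop: I_B = (V_BB − V_BE)/R_B = (2.2 − 0.7)/330 = 0.00455 mA.
I_C = β·I_B = 200×0.00455 = 0.909 mA.
V_CE = V_CC − I_C·R_C = 12 − 0.909×0.47 = 11.6 V > V_CE(sat), so the active-region assumption holds.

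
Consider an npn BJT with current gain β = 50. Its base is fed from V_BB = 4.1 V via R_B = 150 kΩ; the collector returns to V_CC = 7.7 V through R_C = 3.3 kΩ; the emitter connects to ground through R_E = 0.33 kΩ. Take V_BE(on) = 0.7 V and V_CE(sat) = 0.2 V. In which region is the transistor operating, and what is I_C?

active; I_C ≈ 1 mA

Assume active. Base-emitter loop: I_B = (V_BB − V_BE)/(R_B + (β+1)R_E) = (4.1 − 0.7)/(150 + 51×0.33) = 0.0204 mA.
I_C = β·I_B = 50×0.0204 = 1.02 mA.
V_CE = V_CC − I_C·R_C − I_E·R_E = 7.7 − 1.02×3.3 − 1.04×0.33 = 3.99 V > V_CE(sat), so the active-region assumption holds.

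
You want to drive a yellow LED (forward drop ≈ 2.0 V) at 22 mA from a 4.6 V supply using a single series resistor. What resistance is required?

R ≈ 0.12 kΩ

The resistor drops V_S − V_D = 4.6 − 2.0 = 2.6 V at 22 mA.
R = 2.6 V / 22 mA = 0.118 kΩ.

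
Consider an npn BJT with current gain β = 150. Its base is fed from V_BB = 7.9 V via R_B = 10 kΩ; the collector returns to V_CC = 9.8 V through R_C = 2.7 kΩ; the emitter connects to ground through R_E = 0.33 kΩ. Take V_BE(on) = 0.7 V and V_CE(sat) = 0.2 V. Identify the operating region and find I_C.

Assume active: I_B = (7.9 − 0.7)/(10 + 151×0.33) = 0.12 mA, I_C = β·I_B = 18.1 mA.
Then V_CE = 9.8 − 18.1×2.7 − 18.2×0.33 = -44.9 V < 0.2 V — the active assumption fails.
Re-solve with V_CE = 0.2 V. KCL at the emitter: V_E/R_E = (V_BB−0.7−V_E)/R_B + (V_CC−0.2−V_E)/R_C, giving V_E = 1.22 V.
I_C = (V_CC − 0.2 − V_E)/R_C = (9.6 − 1.22)/2.7 = 3.1 mA.
Check: I_B = (7.2 − 1.22)/10 = 0.598 mA, and β·I_B = 89.7 mA > I_C, confirming saturation.

saturation; I_C ≈ 3.1 mA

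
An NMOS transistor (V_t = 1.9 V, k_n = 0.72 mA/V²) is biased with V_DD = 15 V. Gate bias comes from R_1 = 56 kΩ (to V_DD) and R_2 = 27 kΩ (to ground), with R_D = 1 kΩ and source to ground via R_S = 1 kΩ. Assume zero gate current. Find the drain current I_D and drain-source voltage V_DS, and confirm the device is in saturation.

I_D ≈ 1.2 mA, V_DS ≈ 13 V

V_G = V_DD·R_2/(R_1+R_2) = 15×27/83 = 4.88 V.
Assume saturation: I_D = (k_n/2)(V_GS − V_t)² with V_GS = V_G − I_D·R_S = 4.88 − 1·I_D.
Substituting gives 0.36·I_D² − 3.15·I_D + 3.2 = 0, with roots I_D = 1.17 or 7.56 mA.
The root I_D = 7.56 mA gives V_GS = -2.68 V ≤ V_t, so take I_D = 1.17 mA.
Then V_GS = 3.71 V and V_DS = V_DD − I_D(R_D+R_S) = 15 − 1.17×2 = 12.7 V.
Saturation requires V_DS ≥ V_GS − V_t = 1.81 V; 12.7 ≥ 1.81 ✓.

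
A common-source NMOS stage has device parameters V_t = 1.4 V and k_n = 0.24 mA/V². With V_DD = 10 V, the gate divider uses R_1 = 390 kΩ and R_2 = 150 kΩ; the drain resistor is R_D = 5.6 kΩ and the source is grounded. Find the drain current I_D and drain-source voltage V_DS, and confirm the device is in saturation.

V_G = V_DD·R_2/(R_1+R_2) = 10×150/540 = 2.78 V. With the source grounded, V_GS = V_G = 2.78 V.
Assume saturation: I_D = (k_n/2)(V_GS − V_t)² = (0.24/2)×(2.78 − 1.4)² = 0.12×1.38² = 0.228 mA.
V_DS = V_DD − I_D·R_D = 10 − 0.228×5.6 = 8.72 V.
Saturation requires V_DS ≥ V_GS − V_t = 1.38 V; 8.72 ≥ 1.38 ✓.

I_D ≈ 0.23 mA, V_DS ≈ 8.7 V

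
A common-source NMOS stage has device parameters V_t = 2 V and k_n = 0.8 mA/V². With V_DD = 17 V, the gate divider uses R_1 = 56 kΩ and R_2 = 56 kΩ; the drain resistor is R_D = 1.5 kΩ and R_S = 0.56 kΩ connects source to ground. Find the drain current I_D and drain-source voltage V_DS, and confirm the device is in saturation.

I_D ≈ 5.2 mA, V_DS ≈ 6.3 V

V_G = V_DD·R_2/(R_1+R_2) = 17×56/112 = 8.5 V.
Assume saturation: I_D = (k_n/2)(V_GS − V_t)² with V_GS = V_G − I_D·R_S = 8.5 − 0.56·I_D.
Substituting gives 0.125·I_D² − 3.91·I_D + 16.9 = 0, with roots I_D = 5.18 or 26 mA.
The root I_D = 26 mA gives V_GS = -6.06 V ≤ V_t, so take I_D = 5.18 mA.
Then V_GS = 5.6 V and V_DS = V_DD − I_D(R_D+R_S) = 17 − 5.18×2.06 = 6.33 V.
Saturation requires V_DS ≥ V_GS − V_t = 3.6 V; 6.33 ≥ 3.6 ✓.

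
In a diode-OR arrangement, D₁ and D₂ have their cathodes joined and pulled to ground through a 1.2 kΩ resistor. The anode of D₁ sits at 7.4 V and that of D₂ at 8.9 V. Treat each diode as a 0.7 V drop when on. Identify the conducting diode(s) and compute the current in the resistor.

Only D₂ conducts; I_R ≈ 6.8 mA

Assume both conduct. Then node N would need to be at both 7.4−0.7 = 6.7 V and 8.9−0.7 = 8.2 V, which is impossible.
Assume only D₂ conducts: V_N = 8.9 − 0.7 = 8.2 V, so I_R = 8.2/1.2 = 6.83 mA.
Check D₁: its anode-to-cathode voltage is 7.4 − 8.2 = -0.8 V < 0.7 V, so it is off. The assumption is consistent.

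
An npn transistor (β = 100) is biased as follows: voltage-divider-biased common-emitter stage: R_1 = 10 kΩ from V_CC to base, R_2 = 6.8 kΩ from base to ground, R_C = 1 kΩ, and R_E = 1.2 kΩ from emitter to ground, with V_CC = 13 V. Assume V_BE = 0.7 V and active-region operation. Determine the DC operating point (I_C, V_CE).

I_C ≈ 3.6 mA, V_CE ≈ 4.9 V

Thevenize the base divider: V_Th = V_CC·R_2/(R_1+R_2) = 13×6.8/16.8 = 5.26 V, R_Th = R_1‖R_2 = 4.05 kΩ.
Base-emitter loop: V_Th = I_B·R_Th + V_BE + (β+1)I_B·R_E, so I_B = (5.26 − 0.7) / (4.05 + 101×1.2) = 0.0364 mA.
I_C = β·I_B = 100×0.0364 = 3.64 mA, and I_E = (β+1)I_B = 3.68 mA.
V_CE = V_CC − I_C·R_C − I_E·R_E = 13 − 3.64×1 − 3.68×1.2 = 4.94 V.
V_CE = 4.94 V > 0.2 V confirms active-region operation.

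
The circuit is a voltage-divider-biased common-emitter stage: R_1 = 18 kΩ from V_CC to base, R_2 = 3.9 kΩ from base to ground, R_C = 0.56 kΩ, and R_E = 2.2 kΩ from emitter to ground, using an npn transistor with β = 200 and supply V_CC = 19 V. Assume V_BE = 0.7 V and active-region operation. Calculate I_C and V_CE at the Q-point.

Thevenize the base divider: V_Th = V_CC·R_2/(R_1+R_2) = 19×3.9/21.9 = 3.38 V, R_Th = R_1‖R_2 = 3.21 kΩ.
Base-emitter loop: V_Th = I_B·R_Th + V_BE + (β+1)I_B·R_E, so I_B = (3.38 − 0.7) / (3.21 + 201×2.2) = 0.00602 mA.
I_C = β·I_B = 200×0.00602 = 1.2 mA, and I_E = (β+1)I_B = 1.21 mA.
V_CE = V_CC − I_C·R_C − I_E·R_E = 19 − 1.2×0.56 − 1.21×2.2 = 15.7 V.
V_CE = 15.7 V > 0.2 V confirms active-region operation.

I_C ≈ 1.2 mA, V_CE ≈ 16 V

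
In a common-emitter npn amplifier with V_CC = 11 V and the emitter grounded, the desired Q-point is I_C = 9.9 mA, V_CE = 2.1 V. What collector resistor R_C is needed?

Collector loop: V_CC = I_C·R_C + V_CE.
R_C = (V_CC − V_CE)/I_C = (11 − 2.1)/9.9 = 0.899 kΩ.

R_C ≈ 0.9 kΩ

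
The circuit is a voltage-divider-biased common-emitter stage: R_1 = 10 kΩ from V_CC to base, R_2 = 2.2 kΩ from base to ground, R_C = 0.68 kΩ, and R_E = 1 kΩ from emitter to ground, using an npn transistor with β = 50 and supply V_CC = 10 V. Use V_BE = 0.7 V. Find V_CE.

V_CE ≈ 8.2 V

Thevenize the base divider: V_Th = V_CC·R_2/(R_1+R_2) = 10×2.2/12.2 = 1.8 V, R_Th = R_1‖R_2 = 1.8 kΩ.
Base-emitter loop: V_Th = I_B·R_Th + V_BE + (β+1)I_B·R_E, so I_B = (1.8 − 0.7) / (1.8 + 51×1) = 0.0209 mA.
I_C = β·I_B = 50×0.0209 = 1.04 mA, and I_E = (β+1)I_B = 1.07 mA.
V_CE = V_CC − I_C·R_C − I_E·R_E = 10 − 1.04×0.68 − 1.07×1 = 8.22 V.
V_CE = 8.22 V > 0.2 V confirms active-region operation.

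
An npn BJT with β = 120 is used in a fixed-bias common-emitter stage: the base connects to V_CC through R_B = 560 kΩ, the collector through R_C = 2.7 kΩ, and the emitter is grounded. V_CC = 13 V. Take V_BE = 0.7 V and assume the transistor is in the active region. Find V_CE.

V_CE ≈ 5.9 V

Base loop: V_CC = I_B·R_B + V_BE, so I_B = (13 − 0.7)/560 kΩ = 0.022 mA.
In the active region I_C = β·I_B = 120 × 0.022 = 2.64 mA.
Collector loop: V_CE = V_CC − I_C·R_C = 13 − 2.64×2.7 = 5.88 V.
Since V_CE = 5.88 V > V_CE(sat) ≈ 0.2 V, the transistor is in the active region as assumed.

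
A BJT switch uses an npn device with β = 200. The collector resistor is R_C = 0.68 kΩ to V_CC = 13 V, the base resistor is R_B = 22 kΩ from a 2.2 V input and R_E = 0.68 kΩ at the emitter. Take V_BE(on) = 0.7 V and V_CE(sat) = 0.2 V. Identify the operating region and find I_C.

active; I_C ≈ 1.9 mA

Assume active. Base-emitter loop: I_B = (V_BB − V_BE)/(R_B + (β+1)R_E) = (2.2 − 0.7)/(22 + 201×0.68) = 0.00945 mA.
I_C = β·I_B = 200×0.00945 = 1.89 mA.
V_CE = V_CC − I_C·R_C − I_E·R_E = 13 − 1.89×0.68 − 1.9×0.68 = 10.4 V > V_CE(sat), so the active-region assumption holds.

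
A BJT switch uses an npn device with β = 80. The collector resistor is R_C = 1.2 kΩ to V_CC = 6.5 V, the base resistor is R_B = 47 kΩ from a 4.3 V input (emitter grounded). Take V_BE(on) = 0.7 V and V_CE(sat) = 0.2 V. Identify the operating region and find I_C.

saturation; I_C ≈ 5.2 mA

Assume active: I_B = (4.3 − 0.7)/47 = 0.0766 mA, giving I_C = β·I_B = 6.13 mA.
But then V_CE = 6.5 − 6.13×1.2 = -0.853 V < V_CE(sat) = 0.2 V — impossible in the active region.
So the transistor is saturated. With V_CE = 0.2 V, I_C = (V_CC − 0.2)/R_C = 6.3/1.2 = 5.25 mA.
Check: β·I_B = 6.13 mA > I_C = 5.25 mA, confirming saturation.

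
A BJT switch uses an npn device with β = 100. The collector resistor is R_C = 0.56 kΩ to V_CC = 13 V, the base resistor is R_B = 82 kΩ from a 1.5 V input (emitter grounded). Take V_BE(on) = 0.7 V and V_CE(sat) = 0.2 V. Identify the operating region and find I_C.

Assume active. Base-emitter loop: I_B = (V_BB − V_BE)/R_B = (1.5 − 0.7)/82 = 0.00976 mA.
I_C = β·I_B = 100×0.00976 = 0.976 mA.
V_CE = V_CC − I_C·R_C = 13 − 0.976×0.56 = 12.5 V > V_CE(sat), so the active-region assumption holds.

active; I_C ≈ 0.98 mA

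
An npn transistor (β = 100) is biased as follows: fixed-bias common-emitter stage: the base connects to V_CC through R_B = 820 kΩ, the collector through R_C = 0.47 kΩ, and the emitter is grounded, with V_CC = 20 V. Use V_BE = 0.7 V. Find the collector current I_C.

Base loop: V_CC = I_B·R_B + V_BE, so I_B = (20 − 0.7)/820 kΩ = 0.0235 mA.
In the active region I_C = β·I_B = 100 × 0.0235 = 2.35 mA.
Collector loop: V_CE = V_CC − I_C·R_C = 20 − 2.35×0.47 = 18.9 V.
Since V_CE = 18.9 V > V_CE(sat) ≈ 0.2 V, the transistor is in the active region as assumed.

I_C ≈ 2.4 mA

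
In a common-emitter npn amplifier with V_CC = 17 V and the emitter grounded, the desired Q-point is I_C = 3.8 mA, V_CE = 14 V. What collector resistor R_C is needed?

R_C ≈ 0.79 kΩ

Collector loop: V_CC = I_C·R_C + V_CE.
R_C = (V_CC − V_CE)/I_C = (17 − 14)/3.8 = 0.789 kΩ.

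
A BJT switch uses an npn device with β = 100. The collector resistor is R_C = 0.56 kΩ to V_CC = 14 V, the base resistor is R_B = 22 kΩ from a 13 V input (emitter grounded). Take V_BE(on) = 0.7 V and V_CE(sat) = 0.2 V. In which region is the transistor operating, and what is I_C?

saturation; I_C ≈ 25 mA

Assume active: I_B = (13 − 0.7)/22 = 0.559 mA, giving I_C = β·I_B = 55.9 mA.
But then V_CE = 14 − 55.9×0.56 = -17.3 V < V_CE(sat) = 0.2 V — impossible in the active region.
So the transistor is saturated. With V_CE = 0.2 V, I_C = (V_CC − 0.2)/R_C = 13.8/0.56 = 24.6 mA.
Check: β·I_B = 55.9 mA > I_C = 24.6 mA, confirming saturation.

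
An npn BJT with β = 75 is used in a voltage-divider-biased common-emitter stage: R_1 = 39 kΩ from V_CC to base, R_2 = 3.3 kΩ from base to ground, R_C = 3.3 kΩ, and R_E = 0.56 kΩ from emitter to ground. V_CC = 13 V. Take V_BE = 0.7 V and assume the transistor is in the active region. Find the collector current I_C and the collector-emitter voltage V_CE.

I_C ≈ 0.52 mA, V_CE ≈ 11 V

Thevenize the base divider: V_Th = V_CC·R_2/(R_1+R_2) = 13×3.3/42.3 = 1.01 V, R_Th = R_1‖R_2 = 3.04 kΩ.
Base-emitter loop: V_Th = I_B·R_Th + V_BE + (β+1)I_B·R_E, so I_B = (1.01 − 0.7) / (3.04 + 76×0.56) = 0.00689 mA.
I_C = β·I_B = 75×0.00689 = 0.517 mA, and I_E = (β+1)I_B = 0.524 mA.
V_CE = V_CC − I_C·R_C − I_E·R_E = 13 − 0.517×3.3 − 0.524×0.56 = 11 V.
V_CE = 11 V > 0.2 V confirms active-region operation.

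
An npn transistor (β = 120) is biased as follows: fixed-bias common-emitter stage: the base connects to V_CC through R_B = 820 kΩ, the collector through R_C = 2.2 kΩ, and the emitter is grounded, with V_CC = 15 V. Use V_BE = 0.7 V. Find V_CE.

V_CE ≈ 10 V

Base loop: V_CC = I_B·R_B + V_BE, so I_B = (15 − 0.7)/820 kΩ = 0.0174 mA.
In the active region I_C = β·I_B = 120 × 0.0174 = 2.09 mA.
Collector loop: V_CE = V_CC − I_C·R_C = 15 − 2.09×2.2 = 10.4 V.
Since V_CE = 10.4 V > V_CE(sat) ≈ 0.2 V, the transistor is in the active region as assumed.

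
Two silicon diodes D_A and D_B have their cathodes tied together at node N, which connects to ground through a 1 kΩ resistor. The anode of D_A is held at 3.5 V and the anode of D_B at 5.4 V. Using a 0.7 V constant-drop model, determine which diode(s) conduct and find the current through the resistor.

Assume both conduct. Then node N would need to be at both 3.5−0.7 = 2.8 V and 5.4−0.7 = 4.7 V, which is impossible.
Assume only D_B conducts: V_N = 5.4 − 0.7 = 4.7 V, so I_R = 4.7/1 = 4.7 mA.
Check D_A: its anode-to-cathode voltage is 3.5 − 4.7 = -1.2 V < 0.7 V, so it is off. The assumption is consistent.

Only D_B conducts; I_R ≈ 4.7 mA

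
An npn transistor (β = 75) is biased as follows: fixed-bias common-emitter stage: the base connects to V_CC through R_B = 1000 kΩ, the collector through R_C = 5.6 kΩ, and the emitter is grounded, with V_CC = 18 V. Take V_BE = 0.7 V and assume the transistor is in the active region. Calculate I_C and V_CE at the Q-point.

I_C ≈ 1.3 mA, V_CE ≈ 11 V

Base loop: V_CC = I_B·R_B + V_BE, so I_B = (18 − 0.7)/1000 kΩ = 0.0173 mA.
In the active region I_C = β·I_B = 75 × 0.0173 = 1.3 mA.
Collector loop: V_CE = V_CC − I_C·R_C = 18 − 1.3×5.6 = 10.7 V.
Since V_CE = 10.7 V > V_CE(sat) ≈ 0.2 V, the transistor is in the active region as assumed.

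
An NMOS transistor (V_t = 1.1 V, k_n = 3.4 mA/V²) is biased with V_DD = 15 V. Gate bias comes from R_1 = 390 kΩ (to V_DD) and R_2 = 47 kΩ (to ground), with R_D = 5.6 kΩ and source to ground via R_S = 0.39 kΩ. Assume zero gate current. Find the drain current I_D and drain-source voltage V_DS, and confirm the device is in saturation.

I_D ≈ 0.28 mA, V_DS ≈ 13 V

V_G = V_DD·R_2/(R_1+R_2) = 15×47/437 = 1.61 V.
Assume saturation: I_D = (k_n/2)(V_GS − V_t)² with V_GS = V_G − I_D·R_S = 1.61 − 0.39·I_D.
Substituting gives 0.259·I_D² − 1.68·I_D + 0.448 = 0, with roots I_D = 0.278 or 6.22 mA.
The root I_D = 6.22 mA gives V_GS = -0.813 V ≤ V_t, so take I_D = 0.278 mA.
Then V_GS = 1.5 V and V_DS = V_DD − I_D(R_D+R_S) = 15 − 0.278×5.99 = 13.3 V.
Saturation requires V_DS ≥ V_GS − V_t = 0.405 V; 13.3 ≥ 0.405 ✓.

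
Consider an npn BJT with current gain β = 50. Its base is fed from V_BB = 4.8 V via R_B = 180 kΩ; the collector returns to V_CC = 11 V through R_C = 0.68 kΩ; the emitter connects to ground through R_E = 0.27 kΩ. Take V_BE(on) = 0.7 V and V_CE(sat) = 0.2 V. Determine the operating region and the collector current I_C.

active; I_C ≈ 1.1 mA

Assume active. Base-emitter loop: I_B = (V_BB − V_BE)/(R_B + (β+1)R_E) = (4.8 − 0.7)/(180 + 51×0.27) = 0.0212 mA.
I_C = β·I_B = 50×0.0212 = 1.06 mA.
V_CE = V_CC − I_C·R_C − I_E·R_E = 11 − 1.06×0.68 − 1.08×0.27 = 9.99 V > V_CE(sat), so the active-region assumption holds.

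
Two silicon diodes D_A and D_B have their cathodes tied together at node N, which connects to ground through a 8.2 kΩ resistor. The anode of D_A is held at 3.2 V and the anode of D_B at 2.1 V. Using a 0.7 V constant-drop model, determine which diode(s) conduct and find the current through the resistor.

Only D_A conducts; I_R ≈ 0.3 mA

Assume both conduct. Then node N would need to be at both 3.2−0.7 = 2.5 V and 2.1−0.7 = 1.4 V, which is impossible.
Assume only D_A conducts: V_N = 3.2 − 0.7 = 2.5 V, so I_R = 2.5/8.2 = 0.305 mA.
Check D_B: its anode-to-cathode voltage is 2.1 − 2.5 = -0.4 V < 0.7 V, so it is off. The assumption is consistent.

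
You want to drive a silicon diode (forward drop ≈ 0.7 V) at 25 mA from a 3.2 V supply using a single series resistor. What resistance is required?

The resistor drops V_S − V_D = 3.2 − 0.7 = 2.5 V at 25 mA.
R = 2.5 V / 25 mA = 0.1 kΩ.

R ≈ 0.1 kΩ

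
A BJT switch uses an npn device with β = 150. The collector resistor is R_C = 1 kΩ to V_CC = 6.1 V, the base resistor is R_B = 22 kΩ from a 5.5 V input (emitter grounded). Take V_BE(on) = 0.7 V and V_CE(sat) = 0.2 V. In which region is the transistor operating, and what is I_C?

Assume active: I_B = (5.5 − 0.7)/22 = 0.218 mA, giving I_C = β·I_B = 32.7 mA.
But then V_CE = 6.1 − 32.7×1 = -26.6 V < V_CE(sat) = 0.2 V — impossible in the active region.
So the transistor is saturated. With V_CE = 0.2 V, I_C = (V_CC − 0.2)/R_C = 5.9/1 = 5.9 mA.
Check: β·I_B = 32.7 mA > I_C = 5.9 mA, confirming saturation.

saturation; I_C ≈ 5.9 mA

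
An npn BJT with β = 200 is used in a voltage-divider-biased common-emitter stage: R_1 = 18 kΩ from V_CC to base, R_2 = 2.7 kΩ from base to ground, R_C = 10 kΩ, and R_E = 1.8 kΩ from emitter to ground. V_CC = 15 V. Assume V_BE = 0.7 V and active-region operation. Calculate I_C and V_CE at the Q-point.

I_C ≈ 0.69 mA, V_CE ≈ 6.9 V

Thevenize the base divider: V_Th = V_CC·R_2/(R_1+R_2) = 15×2.7/20.7 = 1.96 V, R_Th = R_1‖R_2 = 2.35 kΩ.
Base-emitter loop: V_Th = I_B·R_Th + V_BE + (β+1)I_B·R_E, so I_B = (1.96 − 0.7) / (2.35 + 201×1.8) = 0.00345 mA.
I_C = β·I_B = 200×0.00345 = 0.69 mA, and I_E = (β+1)I_B = 0.694 mA.
V_CE = V_CC − I_C·R_C − I_E·R_E = 15 − 0.69×10 − 0.694×1.8 = 6.85 V.
V_CE = 6.85 V > 0.2 V confirms active-region operation.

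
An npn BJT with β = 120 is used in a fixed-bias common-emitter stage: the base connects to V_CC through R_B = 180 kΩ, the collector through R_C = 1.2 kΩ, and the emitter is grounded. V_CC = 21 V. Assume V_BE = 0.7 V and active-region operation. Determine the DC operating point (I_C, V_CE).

Base loop: V_CC = I_B·R_B + V_BE, so I_B = (21 − 0.7)/180 kΩ = 0.113 mA.
In the active region I_C = β·I_B = 120 × 0.113 = 13.5 mA.
Collector loop: V_CE = V_CC − I_C·R_C = 21 − 13.5×1.2 = 4.76 V.
Since V_CE = 4.76 V > V_CE(sat) ≈ 0.2 V, the transistor is in the active region as assumed.

I_C ≈ 14 mA, V_CE ≈ 4.8 V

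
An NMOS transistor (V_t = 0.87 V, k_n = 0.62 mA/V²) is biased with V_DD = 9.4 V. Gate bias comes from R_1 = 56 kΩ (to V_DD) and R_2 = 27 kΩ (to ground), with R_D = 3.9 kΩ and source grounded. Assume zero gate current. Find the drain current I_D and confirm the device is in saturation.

V_G = V_DD·R_2/(R_1+R_2) = 9.4×27/83 = 3.06 V. With the source grounded, V_GS = V_G = 3.06 V.
Assume saturation: I_D = (k_n/2)(V_GS − V_t)² = (0.62/2)×(3.06 − 0.87)² = 0.31×2.19² = 1.48 mA.
V_DS = V_DD − I_D·R_D = 9.4 − 1.48×3.9 = 3.61 V.
Saturation requires V_DS ≥ V_GS − V_t = 2.19 V; 3.61 ≥ 2.19 ✓.

I_D ≈ 1.5 mA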